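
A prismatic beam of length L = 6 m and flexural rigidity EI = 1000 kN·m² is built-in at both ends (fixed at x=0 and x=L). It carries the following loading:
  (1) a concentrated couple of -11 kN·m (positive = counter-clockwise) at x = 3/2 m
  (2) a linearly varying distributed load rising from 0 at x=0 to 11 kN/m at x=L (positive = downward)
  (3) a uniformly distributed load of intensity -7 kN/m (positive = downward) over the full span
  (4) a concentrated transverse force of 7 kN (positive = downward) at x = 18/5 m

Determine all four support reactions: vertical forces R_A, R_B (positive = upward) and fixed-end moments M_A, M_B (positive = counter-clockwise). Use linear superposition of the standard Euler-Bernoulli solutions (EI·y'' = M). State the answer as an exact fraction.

Load 1 — applied couple M₀=-11 kN·m at a=3/2 m (b=L-a=9/2):
  R_A = 6M₀ab/L³ = 6·(-11)·(3/2)·(9/2)/6³ = -33/16 kN
  M_A = M₀b(2a-b)/L² = (-11)·(9/2)·(2·(3/2)-(9/2))/6² = 33/16 kN·m
  R_B = -6M₀ab/L³ = -6·(-11)·(3/2)·(9/2)/6³ = 33/16 kN
  M_B = M₀a(2b-a)/L² = (-11)·(3/2)·(2·(9/2)-(3/2))/6² = -55/16 kN·m
Load 2 — triangular load w₀=11 kN/m (0→w₀ over full span):
  R_A = 3w₀L/20 = 3·11·6/20 = 99/10 kN
  M_A = w₀L²/30 = 11·6²/30 = 66/5 kN·m
  R_B = 7w₀L/20 = 7·11·6/20 = 231/10 kN
  M_B = -w₀L²/20 = -11·6²/20 = -99/5 kN·m
Load 3 — uniform load w=-7 kN/m over full span:
  R_A = wL/2 = (-7)·6/2 = -21 kN
  M_A = wL²/12 = (-7)·6²/12 = -21 kN·m
  R_B = wL/2 = (-7)·6/2 = -21 kN
  M_B = -wL²/12 = -(-7)·6²/12 = 21 kN·m
Load 4 — point force P=7 kN at a=18/5 m (b=L-a=12/5):
  R_A = Pb²(3a+b)/L³ = 7·(12/5)²·(3·(18/5)+(12/5))/6³ = 308/125 kN
  M_A = Pab²/L² = 7·(18/5)·(12/5)²/6² = 504/125 kN·m
  R_B = Pa²(a+3b)/L³ = 7·(18/5)²·((18/5)+3·(12/5))/6³ = 567/125 kN
  M_B = -Pa²b/L² = -7·(18/5)²·(12/5)/6² = -756/125 kN·m
Superposition: R_A = -21397/2000 kN, M_A = -3411/2000 kN·m, R_B = 17397/2000 kN, M_B = -16571/2000 kN·m

R_A = -21397/2000 kN, M_A = -3411/2000 kN·m, R_B = 17397/2000 kN, M_B = -16571/2000 kN·m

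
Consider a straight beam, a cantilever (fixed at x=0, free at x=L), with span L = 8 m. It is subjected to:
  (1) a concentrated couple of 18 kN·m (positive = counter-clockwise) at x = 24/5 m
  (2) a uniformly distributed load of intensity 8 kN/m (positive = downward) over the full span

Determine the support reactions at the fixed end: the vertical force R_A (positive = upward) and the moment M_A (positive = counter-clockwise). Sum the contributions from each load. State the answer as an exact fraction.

R_A = 64 kN, M_A = 238 kN·m

Load 1 — applied couple M₀=18 kN·m at a=24/5 m (b=L-a=16/5):
  R_A = 0 kN
  M_A = -M₀ = -18 kN·m
Load 2 — uniform load w=8 kN/m over full span:
  R_A = wL = 8·8 = 64 kN
  M_A = wL²/2 = 8·8²/2 = 256 kN·m
Superposition: R_A = 64 kN, M_A = 238 kN·m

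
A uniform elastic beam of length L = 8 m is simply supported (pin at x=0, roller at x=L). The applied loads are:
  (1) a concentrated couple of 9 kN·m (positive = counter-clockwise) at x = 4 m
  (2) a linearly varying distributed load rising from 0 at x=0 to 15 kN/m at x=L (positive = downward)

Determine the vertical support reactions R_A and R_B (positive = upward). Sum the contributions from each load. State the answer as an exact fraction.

R_A = 169/8 kN, R_B = 311/8 kN

Load 1 — applied couple M₀=9 kN·m at a=4 m (b=L-a=4):
  R_A = M₀/L = 9/8 kN
  R_B = -M₀/L = -9/8 kN
Load 2 — triangular load w₀=15 kN/m (0→w₀ over full span):
  R_A = w₀L/6 = 15·8/6 = 20 kN
  R_B = w₀L/3 = 15·8/3 = 40 kN
Superposition: R_A = 169/8 kN, R_B = 311/8 kN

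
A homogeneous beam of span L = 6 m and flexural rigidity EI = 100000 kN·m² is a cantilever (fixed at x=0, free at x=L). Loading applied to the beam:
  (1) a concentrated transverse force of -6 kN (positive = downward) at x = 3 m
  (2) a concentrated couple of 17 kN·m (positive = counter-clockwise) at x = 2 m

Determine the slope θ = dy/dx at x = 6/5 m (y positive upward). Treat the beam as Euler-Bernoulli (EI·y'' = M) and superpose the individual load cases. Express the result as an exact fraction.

θ(6/5) = 471/1250000 rad

Load 1 — point force P=-6 kN at a=3 m (b=L-a=3):
  θ_1 = -Px(2a-x)/(2EI)  [x≤a] = -(-6)·(6/5)·(2·3-(6/5))/(2·100000) = 27/156250 rad
Load 2 — applied couple M₀=17 kN·m at a=2 m (b=L-a=4):
  θ_2 = M₀x/EI  [x≤a] = 17·(6/5)/100000 = 51/250000 rad
Superposition: θ = Σ θ_i = 471/1250000 rad ≈ 0.000377 rad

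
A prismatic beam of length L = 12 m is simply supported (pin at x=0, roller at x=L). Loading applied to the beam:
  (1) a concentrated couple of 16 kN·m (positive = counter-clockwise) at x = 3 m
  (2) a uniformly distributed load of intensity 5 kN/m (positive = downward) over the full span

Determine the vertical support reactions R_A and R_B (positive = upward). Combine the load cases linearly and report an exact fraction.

R_A = 94/3 kN, R_B = 86/3 kN

Load 1 — applied couple M₀=16 kN·m at a=3 m (b=L-a=9):
  R_A = M₀/L = 16/12 = 4/3 kN
  R_B = -M₀/L = -16/12 = -4/3 kN
Load 2 — uniform load w=5 kN/m over full span:
  R_A = wL/2 = 5·12/2 = 30 kN
  R_B = wL/2 = 5·12/2 = 30 kN
Superposition: R_A = 94/3 kN, R_B = 86/3 kN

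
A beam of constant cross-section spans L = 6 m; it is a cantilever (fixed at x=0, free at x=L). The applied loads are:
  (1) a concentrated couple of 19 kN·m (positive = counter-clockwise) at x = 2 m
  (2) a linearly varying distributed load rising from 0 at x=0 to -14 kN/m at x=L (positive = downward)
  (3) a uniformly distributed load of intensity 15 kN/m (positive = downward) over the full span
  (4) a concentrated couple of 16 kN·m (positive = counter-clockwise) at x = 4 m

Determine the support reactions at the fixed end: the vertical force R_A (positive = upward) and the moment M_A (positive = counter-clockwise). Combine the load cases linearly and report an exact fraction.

Load 1 — applied couple M₀=19 kN·m at a=2 m (b=L-a=4):
  R_A = 0 kN
  M_A = -M₀ = -19 kN·m
Load 2 — triangular load w₀=-14 kN/m (0→w₀ over full span):
  R_A = w₀L/2 = (-14)·6/2 = -42 kN
  M_A = w₀L²/3 = (-14)·6²/3 = -168 kN·m
Load 3 — uniform load w=15 kN/m over full span:
  R_A = wL = 15·6 = 90 kN
  M_A = wL²/2 = 15·6²/2 = 270 kN·m
Load 4 — applied couple M₀=16 kN·m at a=4 m (b=L-a=2):
  R_A = 0 kN
  M_A = -M₀ = -16 kN·m
Superposition: R_A = 48 kN, M_A = 67 kN·m

R_A = 48 kN, M_A = 67 kN·m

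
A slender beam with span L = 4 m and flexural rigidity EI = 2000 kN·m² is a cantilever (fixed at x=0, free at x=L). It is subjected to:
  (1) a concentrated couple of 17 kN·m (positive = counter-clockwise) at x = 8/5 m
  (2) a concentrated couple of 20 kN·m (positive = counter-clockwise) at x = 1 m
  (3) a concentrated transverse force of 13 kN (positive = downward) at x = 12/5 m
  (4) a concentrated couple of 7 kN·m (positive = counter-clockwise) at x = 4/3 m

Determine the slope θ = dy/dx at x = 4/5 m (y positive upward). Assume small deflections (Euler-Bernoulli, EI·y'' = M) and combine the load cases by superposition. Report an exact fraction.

θ(4/5) = 9/1250 rad

Load 1 — applied couple M₀=17 kN·m at a=8/5 m (b=L-a=12/5):
  θ_1 = M₀x/EI  [x≤a] = 17·(4/5)/2000 = 17/2500 rad
Load 2 — applied couple M₀=20 kN·m at a=1 m (b=L-a=3):
  θ_2 = M₀x/EI  [x≤a] = 20·(4/5)/2000 = 1/125 rad
Load 3 — point force P=13 kN at a=12/5 m (b=L-a=8/5):
  θ_3 = -Px(2a-x)/(2EI)  [x≤a] = -13·(4/5)·(2·(12/5)-(4/5))/(2·2000) = -13/1250 rad
Load 4 — applied couple M₀=7 kN·m at a=4/3 m (b=L-a=8/3):
  θ_4 = M₀x/EI  [x≤a] = 7·(4/5)/2000 = 7/2500 rad
Superposition: θ = Σ θ_i = 9/1250 rad ≈ 0.007200 rad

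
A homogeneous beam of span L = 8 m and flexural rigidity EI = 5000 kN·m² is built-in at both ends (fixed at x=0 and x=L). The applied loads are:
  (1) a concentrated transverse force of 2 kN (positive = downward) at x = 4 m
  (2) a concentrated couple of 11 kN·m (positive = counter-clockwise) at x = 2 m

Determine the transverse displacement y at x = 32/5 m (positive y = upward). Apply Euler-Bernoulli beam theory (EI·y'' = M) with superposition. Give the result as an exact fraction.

y(32/5) = 11/37500 m

Load 1 — point force P=2 kN at a=4 m (b=L-a=4):
  y_1 = -Pa²(L-x)²(3bL-(3b+a)(L-x))/(6L³EI)  [x>a] = -2·4²·(8-(32/5))²·(3·4·8-(3·4+4)·(8-(32/5)))/(6·8³·5000) = -88/234375 m
Load 2 — applied couple M₀=11 kN·m at a=2 m (b=L-a=6):
  y_2 = (R_Ax³/6 - M_Ax²/2 - M₀(x-a)²/2)/EI  [x>a] with R_A=99/64, M_A=-33/16 = ((99/64)·(32/5)³/6 - (-33/16)·(32/5)²/2 - 11·((32/5)-2)²/2)/5000 = 209/312500 m
Superposition: y = Σ y_i = 11/37500 m ≈ 0.000293 m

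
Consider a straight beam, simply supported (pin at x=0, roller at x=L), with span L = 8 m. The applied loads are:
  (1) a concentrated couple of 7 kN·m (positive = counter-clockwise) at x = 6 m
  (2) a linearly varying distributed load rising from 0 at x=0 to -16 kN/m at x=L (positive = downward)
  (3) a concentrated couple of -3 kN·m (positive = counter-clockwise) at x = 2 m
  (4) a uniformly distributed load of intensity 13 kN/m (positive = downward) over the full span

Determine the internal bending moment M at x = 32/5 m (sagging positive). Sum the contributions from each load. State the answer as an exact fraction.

Load 1 — applied couple M₀=7 kN·m at a=6 m (b=L-a=2):
  M_1 = M₀x/L - M₀  [x>a] = 7·(32/5)/8 - 7 = -7/5 kN·m
Load 2 — triangular load w₀=-16 kN/m (0→w₀ over full span):
  M_2 = w₀Lx/6 - w₀x³/(6L) = (-16)·8·(32/5)/6 - (-16)·(32/5)³/(6·8) = -6144/125 kN·m
Load 3 — applied couple M₀=-3 kN·m at a=2 m (b=L-a=6):
  M_3 = M₀x/L - M₀  [x>a] = (-3)·(32/5)/8 - (-3) = 3/5 kN·m
Load 4 — uniform load w=13 kN/m over full span:
  M_4 = wx(L-x)/2 = 13·(32/5)·(8-(32/5))/2 = 1664/25 kN·m
Superposition: M = Σ M_i = 2076/125 kN·m ≈ 16.608000 kN·m

M(32/5) = 2076/125 kN·m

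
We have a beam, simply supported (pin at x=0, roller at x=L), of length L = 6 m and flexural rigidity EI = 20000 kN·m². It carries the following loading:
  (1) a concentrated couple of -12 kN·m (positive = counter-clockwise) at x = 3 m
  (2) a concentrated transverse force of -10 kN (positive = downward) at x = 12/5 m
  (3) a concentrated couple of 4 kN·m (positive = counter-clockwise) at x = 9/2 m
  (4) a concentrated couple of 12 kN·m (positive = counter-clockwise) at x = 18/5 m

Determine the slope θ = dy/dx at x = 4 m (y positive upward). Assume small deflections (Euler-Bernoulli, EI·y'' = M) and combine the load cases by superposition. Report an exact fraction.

θ(4) = -367/1200000 rad

Load 1 — applied couple M₀=-12 kN·m at a=3 m (b=L-a=3):
  θ_1 = (M₀x²/(2L)-M₀(x-a)+C₁)/EI  [x>a] with C₁=M₀(3b²-L²)/(6L)=3 = ((-12)·4²/(2·6)-(-12)·(4-3)+3)/20000 = -1/20000 rad
Load 2 — point force P=-10 kN at a=12/5 m (b=L-a=18/5):
  θ_2 = -Pa(2L²-6Lx+3x²+a²)/(6LEI)  [x>a] = -(-10)·(12/5)·(2·6²-6·6·4+3·4²+(12/5)²)/(6·6·20000) = -19/31250 rad
Load 3 — applied couple M₀=4 kN·m at a=9/2 m (b=L-a=3/2):
  θ_3 = (M₀x²/(2L)+C₁)/EI  [x≤a] with C₁=M₀(3b²-L²)/(6L)=-13/4 = (4·4²/(2·6)+(-13/4))/20000 = 1/9600 rad
Load 4 — applied couple M₀=12 kN·m at a=18/5 m (b=L-a=12/5):
  θ_4 = (M₀x²/(2L)-M₀(x-a)+C₁)/EI  [x>a] with C₁=M₀(3b²-L²)/(6L)=-156/25 = (12·4²/(2·6)-12·(4-(18/5))+(-156/25))/20000 = 31/125000 rad
Superposition: θ = Σ θ_i = -367/1200000 rad ≈ -0.000306 rad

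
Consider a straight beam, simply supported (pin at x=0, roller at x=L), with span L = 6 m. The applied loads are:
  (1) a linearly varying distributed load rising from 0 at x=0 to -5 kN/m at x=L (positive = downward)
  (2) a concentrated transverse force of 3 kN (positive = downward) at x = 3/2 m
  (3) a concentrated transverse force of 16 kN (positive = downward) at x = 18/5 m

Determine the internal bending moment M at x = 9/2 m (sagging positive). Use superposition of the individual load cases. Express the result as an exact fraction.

M(9/2) = 909/160 kN·m

Load 1 — triangular load w₀=-5 kN/m (0→w₀ over full span):
  M_1 = w₀Lx/6 - w₀x³/(6L) = (-5)·6·(9/2)/6 - (-5)·(9/2)³/(6·6) = -315/32 kN·m
Load 2 — point force P=3 kN at a=3/2 m (b=L-a=9/2):
  M_2 = Pa(L-x)/L  [x>a] = 3·(3/2)·(6-(9/2))/6 = 9/8 kN·m
Load 3 — point force P=16 kN at a=18/5 m (b=L-a=12/5):
  M_3 = Pa(L-x)/L  [x>a] = 16·(18/5)·(6-(9/2))/6 = 72/5 kN·m
Superposition: M = Σ M_i = 909/160 kN·m ≈ 5.681250 kN·m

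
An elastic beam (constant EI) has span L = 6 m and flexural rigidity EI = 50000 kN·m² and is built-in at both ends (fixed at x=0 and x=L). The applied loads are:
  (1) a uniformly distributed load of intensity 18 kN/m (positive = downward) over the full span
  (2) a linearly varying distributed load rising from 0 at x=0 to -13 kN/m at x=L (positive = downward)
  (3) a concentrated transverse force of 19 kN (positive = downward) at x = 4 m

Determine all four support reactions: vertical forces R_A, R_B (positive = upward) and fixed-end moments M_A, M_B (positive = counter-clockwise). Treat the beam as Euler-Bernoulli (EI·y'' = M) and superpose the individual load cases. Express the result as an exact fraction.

R_A = 12751/270 kN, M_A = 2108/45 kN·m, R_B = 11009/270 kN, M_B = -2137/45 kN·m

Load 1 — uniform load w=18 kN/m over full span:
  R_A = wL/2 = 18·6/2 = 54 kN
  M_A = wL²/12 = 18·6²/12 = 54 kN·m
  R_B = wL/2 = 18·6/2 = 54 kN
  M_B = -wL²/12 = -18·6²/12 = -54 kN·m
Load 2 — triangular load w₀=-13 kN/m (0→w₀ over full span):
  R_A = 3w₀L/20 = 3·(-13)·6/20 = -117/10 kN
  M_A = w₀L²/30 = (-13)·6²/30 = -78/5 kN·m
  R_B = 7w₀L/20 = 7·(-13)·6/20 = -273/10 kN
  M_B = -w₀L²/20 = -(-13)·6²/20 = 117/5 kN·m
Load 3 — point force P=19 kN at a=4 m (b=L-a=2):
  R_A = Pb²(3a+b)/L³ = 19·2²·(3·4+2)/6³ = 133/27 kN
  M_A = Pab²/L² = 19·4·2²/6² = 76/9 kN·m
  R_B = Pa²(a+3b)/L³ = 19·4²·(4+3·2)/6³ = 380/27 kN
  M_B = -Pa²b/L² = -19·4²·2/6² = -152/9 kN·m
Superposition: R_A = 12751/270 kN, M_A = 2108/45 kN·m, R_B = 11009/270 kN, M_B = -2137/45 kN·m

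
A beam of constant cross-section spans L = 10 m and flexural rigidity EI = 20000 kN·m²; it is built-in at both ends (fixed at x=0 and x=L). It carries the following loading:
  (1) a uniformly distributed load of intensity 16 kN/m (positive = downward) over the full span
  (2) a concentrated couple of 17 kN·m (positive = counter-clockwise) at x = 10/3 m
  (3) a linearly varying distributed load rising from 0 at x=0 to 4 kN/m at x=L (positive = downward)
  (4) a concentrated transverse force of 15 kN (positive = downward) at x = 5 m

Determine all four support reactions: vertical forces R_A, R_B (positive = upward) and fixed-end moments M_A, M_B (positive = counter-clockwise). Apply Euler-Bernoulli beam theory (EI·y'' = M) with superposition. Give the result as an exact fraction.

R_A = 2873/30 kN, M_A = 1985/12 kN·m, R_B = 2977/30 kN, M_B = -1997/12 kN·m

Load 1 — uniform load w=16 kN/m over full span:
  R_A = wL/2 = 16·10/2 = 80 kN
  M_A = wL²/12 = 16·10²/12 = 400/3 kN·m
  R_B = wL/2 = 16·10/2 = 80 kN
  M_B = -wL²/12 = -16·10²/12 = -400/3 kN·m
Load 2 — applied couple M₀=17 kN·m at a=10/3 m (b=L-a=20/3):
  R_A = 6M₀ab/L³ = 6·17·(10/3)·(20/3)/10³ = 34/15 kN
  M_A = M₀b(2a-b)/L² = 17·(20/3)·(2·(10/3)-(20/3))/10² = 0 kN·m
  R_B = -6M₀ab/L³ = -6·17·(10/3)·(20/3)/10³ = -34/15 kN
  M_B = M₀a(2b-a)/L² = 17·(10/3)·(2·(20/3)-(10/3))/10² = 17/3 kN·m
Load 3 — triangular load w₀=4 kN/m (0→w₀ over full span):
  R_A = 3w₀L/20 = 3·4·10/20 = 6 kN
  M_A = w₀L²/30 = 4·10²/30 = 40/3 kN·m
  R_B = 7w₀L/20 = 7·4·10/20 = 14 kN
  M_B = -w₀L²/20 = -4·10²/20 = -20 kN·m
Load 4 — point force P=15 kN at a=5 m (b=L-a=5):
  R_A = Pb²(3a+b)/L³ = 15·5²·(3·5+5)/10³ = 15/2 kN
  M_A = Pab²/L² = 15·5·5²/10² = 75/4 kN·m
  R_B = Pa²(a+3b)/L³ = 15·5²·(5+3·5)/10³ = 15/2 kN
  M_B = -Pa²b/L² = -15·5²·5/10² = -75/4 kN·m
Superposition: R_A = 2873/30 kN, M_A = 1985/12 kN·m, R_B = 2977/30 kN, M_B = -1997/12 kN·m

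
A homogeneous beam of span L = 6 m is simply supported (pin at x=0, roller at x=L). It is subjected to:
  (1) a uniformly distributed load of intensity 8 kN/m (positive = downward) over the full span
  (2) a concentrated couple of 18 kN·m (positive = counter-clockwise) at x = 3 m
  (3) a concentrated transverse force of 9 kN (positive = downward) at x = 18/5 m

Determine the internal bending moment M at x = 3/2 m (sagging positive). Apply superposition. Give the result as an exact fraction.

M(3/2) = 369/10 kN·m

Load 1 — uniform load w=8 kN/m over full span:
  M_1 = wx(L-x)/2 = 8·(3/2)·(6-(3/2))/2 = 27 kN·m
Load 2 — applied couple M₀=18 kN·m at a=3 m (b=L-a=3):
  M_2 = M₀x/L  [x≤a] = 18·(3/2)/6 = 9/2 kN·m
Load 3 — point force P=9 kN at a=18/5 m (b=L-a=12/5):
  M_3 = Pbx/L  [x≤a] = 9·(12/5)·(3/2)/6 = 27/5 kN·m
Superposition: M = Σ M_i = 369/10 kN·m ≈ 36.900000 kN·m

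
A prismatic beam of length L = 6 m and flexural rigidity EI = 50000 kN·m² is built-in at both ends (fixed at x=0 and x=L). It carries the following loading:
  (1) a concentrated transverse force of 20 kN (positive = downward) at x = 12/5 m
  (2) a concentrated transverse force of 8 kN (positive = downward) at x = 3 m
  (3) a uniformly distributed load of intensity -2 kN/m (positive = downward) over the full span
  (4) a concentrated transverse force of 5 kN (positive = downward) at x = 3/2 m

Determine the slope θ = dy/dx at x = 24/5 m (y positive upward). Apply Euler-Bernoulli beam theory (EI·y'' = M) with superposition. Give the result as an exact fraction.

θ(24/5) = 53721/250000000 rad

Load 1 — point force P=20 kN at a=12/5 m (b=L-a=18/5):
  θ_1 = Pa²(L-x)(2bL-(3b+a)(L-x))/(2L³EI)  [x>a] = 20·(12/5)²·(6-(24/5))·(2·(18/5)·6-(3·(18/5)+(12/5))·(6-(24/5)))/(2·6³·50000) = 342/1953125 rad
Load 2 — point force P=8 kN at a=3 m (b=L-a=3):
  θ_2 = Pa²(L-x)(2bL-(3b+a)(L-x))/(2L³EI)  [x>a] = 8·3²·(6-(24/5))·(2·3·6-(3·3+3)·(6-(24/5)))/(2·6³·50000) = 27/312500 rad
Load 3 — uniform load w=-2 kN/m over full span:
  θ_3 = -wx(L-x)(L-2x)/(12EI) = -(-2)·(24/5)·(6-(24/5))·(6-2·(24/5))/(12·50000) = -27/390625 rad
Load 4 — point force P=5 kN at a=3/2 m (b=L-a=9/2):
  θ_4 = Pa²(L-x)(2bL-(3b+a)(L-x))/(2L³EI)  [x>a] = 5·(3/2)²·(6-(24/5))·(2·(9/2)·6-(3·(9/2)+(3/2))·(6-(24/5)))/(2·6³·50000) = 9/400000 rad
Superposition: θ = Σ θ_i = 53721/250000000 rad ≈ 0.000215 rad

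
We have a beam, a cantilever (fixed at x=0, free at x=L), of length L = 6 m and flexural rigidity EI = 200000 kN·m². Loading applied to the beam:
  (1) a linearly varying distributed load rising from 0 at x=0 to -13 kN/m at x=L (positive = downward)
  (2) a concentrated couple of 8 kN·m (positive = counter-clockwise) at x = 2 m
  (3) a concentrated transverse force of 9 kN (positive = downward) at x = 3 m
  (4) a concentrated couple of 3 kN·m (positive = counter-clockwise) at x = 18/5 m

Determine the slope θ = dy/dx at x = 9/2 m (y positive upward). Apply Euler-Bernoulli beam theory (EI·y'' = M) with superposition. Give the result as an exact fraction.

θ(9/2) = 422969/256000000 rad

Load 1 — triangular load w₀=-13 kN/m (0→w₀ over full span):
  θ_1 = (w₀Lx²/4-w₀L²x/3-w₀x⁴/(24L))/EI = ((-13)·6·(9/2)²/4-(-13)·6²·(9/2)/3-(-13)·(9/2)⁴/(24·6))/200000 = 88101/51200000 rad
Load 2 — applied couple M₀=8 kN·m at a=2 m (b=L-a=4):
  θ_2 = M₀a/EI  [x>a] = 8·2/200000 = 1/12500 rad
Load 3 — point force P=9 kN at a=3 m (b=L-a=3):
  θ_3 = -Pa²/(2EI)  [x>a] = -9·3²/(2·200000) = -81/400000 rad
Load 4 — applied couple M₀=3 kN·m at a=18/5 m (b=L-a=12/5):
  θ_4 = M₀a/EI  [x>a] = 3·(18/5)/200000 = 27/500000 rad
Superposition: θ = Σ θ_i = 422969/256000000 rad ≈ 0.001652 rad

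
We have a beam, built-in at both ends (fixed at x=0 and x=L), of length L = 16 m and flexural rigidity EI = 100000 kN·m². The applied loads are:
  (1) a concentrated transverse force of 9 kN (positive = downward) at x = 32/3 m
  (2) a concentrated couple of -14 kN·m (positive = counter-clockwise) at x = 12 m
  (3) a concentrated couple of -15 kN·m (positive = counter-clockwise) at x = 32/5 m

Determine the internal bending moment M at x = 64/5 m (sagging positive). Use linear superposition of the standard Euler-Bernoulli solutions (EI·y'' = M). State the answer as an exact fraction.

M(64/5) = 1059/200 kN·m

Load 1 — point force P=9 kN at a=32/3 m (b=L-a=16/3):
  M_1 = Pa²(a+3b)(L-x)/L³ - Pa²b/L²  [x>a] = 9·(32/3)²·((32/3)+3·(16/3))·(16-(64/5))/16³ - 9·(32/3)²·(16/3)/16² = 0 kN·m
Load 2 — applied couple M₀=-14 kN·m at a=12 m (b=L-a=4):
  M_2 = R_Ax - M_A - M₀  [x>a] with R_A=-63/64, M_A=-35/8 = (-63/64)·(64/5) - (-35/8) - (-14) = 231/40 kN·m
Load 3 — applied couple M₀=-15 kN·m at a=32/5 m (b=L-a=48/5):
  M_3 = R_Ax - M_A - M₀  [x>a] with R_A=-27/20, M_A=-9/5 = (-27/20)·(64/5) - (-9/5) - (-15) = -12/25 kN·m
Superposition: M = Σ M_i = 1059/200 kN·m ≈ 5.295000 kN·m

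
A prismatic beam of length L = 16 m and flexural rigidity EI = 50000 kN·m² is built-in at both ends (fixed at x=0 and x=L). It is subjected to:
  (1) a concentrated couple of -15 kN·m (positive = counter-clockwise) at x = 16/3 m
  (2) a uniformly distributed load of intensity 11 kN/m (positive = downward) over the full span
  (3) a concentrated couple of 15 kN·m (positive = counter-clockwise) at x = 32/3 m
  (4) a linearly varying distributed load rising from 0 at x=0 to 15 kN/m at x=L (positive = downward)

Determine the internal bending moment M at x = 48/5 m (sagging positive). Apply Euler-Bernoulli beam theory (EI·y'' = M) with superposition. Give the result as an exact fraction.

Load 1 — applied couple M₀=-15 kN·m at a=16/3 m (b=L-a=32/3):
  M_1 = R_Ax - M_A - M₀  [x>a] with R_A=-5/4, M_A=0 = (-5/4)·(48/5) - 0 - (-15) = 3 kN·m
Load 2 — uniform load w=11 kN/m over full span:
  M_2 = wLx/2 - wL²/12 - wx²/2 = 11·16·(48/5)/2 - 11·16²/12 - 11·(48/5)²/2 = 7744/75 kN·m
Load 3 — applied couple M₀=15 kN·m at a=32/3 m (b=L-a=16/3):
  M_3 = R_Ax - M_A  [x≤a] with R_A=5/4, M_A=5 = (5/4)·(48/5) - 5 = 7 kN·m
Load 4 — triangular load w₀=15 kN/m (0→w₀ over full span):
  M_4 = 3w₀Lx/20 - w₀L²/30 - w₀x³/(6L) = 3·15·16·(48/5)/20 - 15·16²/30 - 15·(48/5)³/(6·16) = 1984/25 kN·m
Superposition: M = Σ M_i = 14446/75 kN·m ≈ 192.613333 kN·m

M(48/5) = 14446/75 kN·m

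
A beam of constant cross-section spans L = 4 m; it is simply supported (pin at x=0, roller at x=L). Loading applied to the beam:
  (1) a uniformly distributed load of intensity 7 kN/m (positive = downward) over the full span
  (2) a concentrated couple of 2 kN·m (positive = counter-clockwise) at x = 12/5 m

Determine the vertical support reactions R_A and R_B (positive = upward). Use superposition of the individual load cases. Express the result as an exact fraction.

Load 1 — uniform load w=7 kN/m over full span:
  R_A = wL/2 = 7·4/2 = 14 kN
  R_B = wL/2 = 7·4/2 = 14 kN
Load 2 — applied couple M₀=2 kN·m at a=12/5 m (b=L-a=8/5):
  R_A = M₀/L = 2/4 = 1/2 kN
  R_B = -M₀/L = -2/4 = -1/2 kN
Superposition: R_A = 29/2 kN, R_B = 27/2 kN

R_A = 29/2 kN, R_B = 27/2 kN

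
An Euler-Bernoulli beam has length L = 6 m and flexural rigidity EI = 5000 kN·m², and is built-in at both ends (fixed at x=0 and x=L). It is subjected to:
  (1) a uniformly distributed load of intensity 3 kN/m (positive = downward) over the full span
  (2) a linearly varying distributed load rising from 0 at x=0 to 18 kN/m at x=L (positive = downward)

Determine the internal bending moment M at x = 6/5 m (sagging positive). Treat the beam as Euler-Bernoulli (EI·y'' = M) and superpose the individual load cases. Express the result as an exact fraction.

M(6/5) = -423/125 kN·m

Load 1 — uniform load w=3 kN/m over full span:
  M_1 = wLx/2 - wL²/12 - wx²/2 = 3·6·(6/5)/2 - 3·6²/12 - 3·(6/5)²/2 = -9/25 kN·m
Load 2 — triangular load w₀=18 kN/m (0→w₀ over full span):
  M_2 = 3w₀Lx/20 - w₀L²/30 - w₀x³/(6L) = 3·18·6·(6/5)/20 - 18·6²/30 - 18·(6/5)³/(6·6) = -378/125 kN·m
Superposition: M = Σ M_i = -423/125 kN·m ≈ -3.384000 kN·m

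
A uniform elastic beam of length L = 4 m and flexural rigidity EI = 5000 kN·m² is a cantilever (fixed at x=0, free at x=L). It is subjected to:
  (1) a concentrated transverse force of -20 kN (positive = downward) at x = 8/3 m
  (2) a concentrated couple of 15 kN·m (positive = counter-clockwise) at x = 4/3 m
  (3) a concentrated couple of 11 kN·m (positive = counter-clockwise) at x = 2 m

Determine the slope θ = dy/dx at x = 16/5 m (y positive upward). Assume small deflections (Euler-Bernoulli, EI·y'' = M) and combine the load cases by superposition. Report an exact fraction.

Load 1 — point force P=-20 kN at a=8/3 m (b=L-a=4/3):
  θ_1 = -Pa²/(2EI)  [x>a] = -(-20)·(8/3)²/(2·5000) = 16/1125 rad
Load 2 — applied couple M₀=15 kN·m at a=4/3 m (b=L-a=8/3):
  θ_2 = M₀a/EI  [x>a] = 15·(4/3)/5000 = 1/250 rad
Load 3 — applied couple M₀=11 kN·m at a=2 m (b=L-a=2):
  θ_3 = M₀a/EI  [x>a] = 11·2/5000 = 11/2500 rad
Superposition: θ = Σ θ_i = 509/22500 rad ≈ 0.022622 rad

θ(16/5) = 509/22500 rad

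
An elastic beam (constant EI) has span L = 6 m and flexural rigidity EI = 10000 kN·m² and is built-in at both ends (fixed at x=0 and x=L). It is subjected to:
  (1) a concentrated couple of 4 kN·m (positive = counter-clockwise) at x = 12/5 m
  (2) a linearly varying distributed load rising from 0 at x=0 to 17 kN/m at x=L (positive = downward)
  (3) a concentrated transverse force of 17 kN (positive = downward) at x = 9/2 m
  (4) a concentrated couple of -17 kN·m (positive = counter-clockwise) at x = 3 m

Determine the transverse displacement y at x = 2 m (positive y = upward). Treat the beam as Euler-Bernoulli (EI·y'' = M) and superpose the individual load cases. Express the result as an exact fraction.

Load 1 — applied couple M₀=4 kN·m at a=12/5 m (b=L-a=18/5):
  y_1 = (R_Ax³/6 - M_Ax²/2)/EI  [x≤a] with R_A=24/25, M_A=12/25 = ((24/25)·2³/6 - (12/25)·2²/2)/10000 = 1/31250 m
Load 2 — triangular load w₀=17 kN/m (0→w₀ over full span):
  y_2 = -w₀x²(L-x)²(x+2L)/(120LEI) = -17·2²·(6-2)²·(2+2·6)/(120·6·10000) = -119/56250 m
Load 3 — point force P=17 kN at a=9/2 m (b=L-a=3/2):
  y_3 = -Pb²x²(3aL-(3a+b)x)/(6L³EI)  [x≤a] = -17·(3/2)²·2²·(3·(9/2)·6-(3·(9/2)+(3/2))·2)/(6·6³·10000) = -289/480000 m
Load 4 — applied couple M₀=-17 kN·m at a=3 m (b=L-a=3):
  y_4 = (R_Ax³/6 - M_Ax²/2)/EI  [x≤a] with R_A=-17/4, M_A=-17/4 = ((-17/4)·2³/6 - (-17/4)·2²/2)/10000 = 17/60000 m
Superposition: y = Σ y_i = -86483/36000000 m ≈ -0.002402 m

y(2) = -86483/36000000 m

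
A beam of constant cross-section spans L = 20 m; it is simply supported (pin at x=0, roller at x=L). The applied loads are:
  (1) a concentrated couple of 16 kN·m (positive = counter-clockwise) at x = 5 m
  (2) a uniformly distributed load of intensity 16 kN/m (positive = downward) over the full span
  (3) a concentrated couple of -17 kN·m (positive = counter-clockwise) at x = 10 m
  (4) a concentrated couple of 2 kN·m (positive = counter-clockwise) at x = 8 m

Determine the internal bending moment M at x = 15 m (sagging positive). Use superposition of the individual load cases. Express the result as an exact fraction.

M(15) = 2399/4 kN·m

Load 1 — applied couple M₀=16 kN·m at a=5 m (b=L-a=15):
  M_1 = M₀x/L - M₀  [x>a] = 16·15/20 - 16 = -4 kN·m
Load 2 — uniform load w=16 kN/m over full span:
  M_2 = wx(L-x)/2 = 16·15·(20-15)/2 = 600 kN·m
Load 3 — applied couple M₀=-17 kN·m at a=10 m (b=L-a=10):
  M_3 = M₀x/L - M₀  [x>a] = (-17)·15/20 - (-17) = 17/4 kN·m
Load 4 — applied couple M₀=2 kN·m at a=8 m (b=L-a=12):
  M_4 = M₀x/L - M₀  [x>a] = 2·15/20 - 2 = -1/2 kN·m
Superposition: M = Σ M_i = 2399/4 kN·m ≈ 599.750000 kN·m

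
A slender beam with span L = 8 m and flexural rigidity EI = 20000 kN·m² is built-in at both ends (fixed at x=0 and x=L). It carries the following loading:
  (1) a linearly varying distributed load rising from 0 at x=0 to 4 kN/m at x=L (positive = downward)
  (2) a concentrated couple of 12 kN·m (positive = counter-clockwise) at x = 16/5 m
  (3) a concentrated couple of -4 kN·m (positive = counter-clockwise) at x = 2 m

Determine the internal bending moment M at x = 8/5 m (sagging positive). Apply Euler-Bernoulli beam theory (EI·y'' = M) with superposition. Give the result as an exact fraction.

Load 1 — triangular load w₀=4 kN/m (0→w₀ over full span):
  M_1 = 3w₀Lx/20 - w₀L²/30 - w₀x³/(6L) = 3·4·8·(8/5)/20 - 4·8²/30 - 4·(8/5)³/(6·8) = -448/375 kN·m
Load 2 — applied couple M₀=12 kN·m at a=16/5 m (b=L-a=24/5):
  M_2 = R_Ax - M_A  [x≤a] with R_A=54/25, M_A=36/25 = (54/25)·(8/5) - (36/25) = 252/125 kN·m
Load 3 — applied couple M₀=-4 kN·m at a=2 m (b=L-a=6):
  M_3 = R_Ax - M_A  [x≤a] with R_A=-9/16, M_A=3/4 = (-9/16)·(8/5) - (3/4) = -33/20 kN·m
Superposition: M = Σ M_i = -1243/1500 kN·m ≈ -0.828667 kN·m

M(8/5) = -1243/1500 kN·m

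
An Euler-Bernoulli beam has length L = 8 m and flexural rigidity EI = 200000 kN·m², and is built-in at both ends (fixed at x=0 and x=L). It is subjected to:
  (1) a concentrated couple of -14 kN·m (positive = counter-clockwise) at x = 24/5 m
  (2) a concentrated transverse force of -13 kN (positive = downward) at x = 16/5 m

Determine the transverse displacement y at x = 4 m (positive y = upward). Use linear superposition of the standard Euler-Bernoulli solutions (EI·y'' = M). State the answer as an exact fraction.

y(4) = 469/2343750 m

Load 1 — applied couple M₀=-14 kN·m at a=24/5 m (b=L-a=16/5):
  y_1 = (R_Ax³/6 - M_Ax²/2)/EI  [x≤a] with R_A=-63/25, M_A=-112/25 = ((-63/25)·4³/6 - (-112/25)·4²/2)/200000 = 7/156250 m
Load 2 — point force P=-13 kN at a=16/5 m (b=L-a=24/5):
  y_2 = -Pa²(L-x)²(3bL-(3b+a)(L-x))/(6L³EI)  [x>a] = -(-13)·(16/5)²·(8-4)²·(3·(24/5)·8-(3·(24/5)+(16/5))·(8-4))/(6·8³·200000) = 182/1171875 m
Superposition: y = Σ y_i = 469/2343750 m ≈ 0.000200 m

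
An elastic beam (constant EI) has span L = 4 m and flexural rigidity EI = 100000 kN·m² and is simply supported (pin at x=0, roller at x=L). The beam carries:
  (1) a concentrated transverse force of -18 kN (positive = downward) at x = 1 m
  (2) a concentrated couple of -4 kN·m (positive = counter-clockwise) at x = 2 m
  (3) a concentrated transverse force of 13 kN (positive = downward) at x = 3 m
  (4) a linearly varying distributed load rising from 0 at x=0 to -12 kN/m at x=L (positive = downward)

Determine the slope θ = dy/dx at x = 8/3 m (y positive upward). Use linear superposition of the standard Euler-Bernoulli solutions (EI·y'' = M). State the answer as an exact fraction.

Load 1 — point force P=-18 kN at a=1 m (b=L-a=3):
  θ_1 = -Pa(2L²-6Lx+3x²+a²)/(6LEI)  [x>a] = -(-18)·1·(2·4²-6·4·(8/3)+3·(8/3)²+1²)/(6·4·100000) = -29/400000 rad
Load 2 — applied couple M₀=-4 kN·m at a=2 m (b=L-a=2):
  θ_2 = (M₀x²/(2L)-M₀(x-a)+C₁)/EI  [x>a] with C₁=M₀(3b²-L²)/(6L)=2/3 = ((-4)·(8/3)²/(2·4)-(-4)·((8/3)-2)+(2/3))/100000 = -1/450000 rad
Load 3 — point force P=13 kN at a=3 m (b=L-a=1):
  θ_3 = -Pb(L²-b²-3x²)/(6LEI)  [x≤a] = -13·1·(4²-1²-3·(8/3)²)/(6·4·100000) = 247/7200000 rad
Load 4 — triangular load w₀=-12 kN/m (0→w₀ over full span):
  θ_4 = -w₀(7L⁴-30L²x²+15x⁴)/(360LEI) = -(-12)·(7·4⁴-30·4²·(8/3)²+15·(8/3)⁴)/(360·4·100000) = -91/1265625 rad
Superposition: θ = Σ θ_i = -36391/324000000 rad ≈ -0.000112 rad

θ(8/3) = -36391/324000000 rad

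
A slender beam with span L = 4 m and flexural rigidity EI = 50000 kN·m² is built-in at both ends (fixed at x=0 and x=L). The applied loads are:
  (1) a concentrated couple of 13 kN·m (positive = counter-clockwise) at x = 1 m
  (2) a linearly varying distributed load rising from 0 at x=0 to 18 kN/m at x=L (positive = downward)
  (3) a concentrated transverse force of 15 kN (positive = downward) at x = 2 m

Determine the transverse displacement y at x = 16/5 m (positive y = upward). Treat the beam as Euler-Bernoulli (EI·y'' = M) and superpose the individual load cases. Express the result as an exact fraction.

Load 1 — applied couple M₀=13 kN·m at a=1 m (b=L-a=3):
  y_1 = (R_Ax³/6 - M_Ax²/2 - M₀(x-a)²/2)/EI  [x>a] with R_A=117/32, M_A=-39/16 = ((117/32)·(16/5)³/6 - (-39/16)·(16/5)²/2 - 13·((16/5)-1)²/2)/50000 = 247/12500000 m
Load 2 — triangular load w₀=18 kN/m (0→w₀ over full span):
  y_2 = -w₀x²(L-x)²(x+2L)/(120LEI) = -18·(16/5)²·(4-(16/5))²·((16/5)+2·4)/(120·4·50000) = -2688/48828125 m
Load 3 — point force P=15 kN at a=2 m (b=L-a=2):
  y_3 = -Pa²(L-x)²(3bL-(3b+a)(L-x))/(6L³EI)  [x>a] = -15·2²·(4-(16/5))²·(3·2·4-(3·2+2)·(4-(16/5)))/(6·4³·50000) = -11/312500 m
Superposition: y = Σ y_i = -110141/1562500000 m ≈ -0.000070 m

y(16/5) = -110141/1562500000 m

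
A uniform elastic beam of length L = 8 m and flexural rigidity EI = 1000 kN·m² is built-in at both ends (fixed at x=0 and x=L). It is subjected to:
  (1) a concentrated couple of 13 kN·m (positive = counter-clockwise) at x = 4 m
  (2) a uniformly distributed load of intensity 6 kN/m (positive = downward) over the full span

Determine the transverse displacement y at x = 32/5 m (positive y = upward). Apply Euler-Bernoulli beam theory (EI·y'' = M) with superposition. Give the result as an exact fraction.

Load 1 — applied couple M₀=13 kN·m at a=4 m (b=L-a=4):
  y_1 = (R_Ax³/6 - M_Ax²/2 - M₀(x-a)²/2)/EI  [x>a] with R_A=39/16, M_A=13/4 = ((39/16)·(32/5)³/6 - (13/4)·(32/5)²/2 - 13·((32/5)-4)²/2)/1000 = 39/15625 m
Load 2 — uniform load w=6 kN/m over full span:
  y_2 = -wx²(L-x)²/(24EI) = -6·(32/5)²·(8-(32/5))²/(24·1000) = -2048/78125 m
Superposition: y = Σ y_i = -1853/78125 m ≈ -0.023718 m

y(32/5) = -1853/78125 m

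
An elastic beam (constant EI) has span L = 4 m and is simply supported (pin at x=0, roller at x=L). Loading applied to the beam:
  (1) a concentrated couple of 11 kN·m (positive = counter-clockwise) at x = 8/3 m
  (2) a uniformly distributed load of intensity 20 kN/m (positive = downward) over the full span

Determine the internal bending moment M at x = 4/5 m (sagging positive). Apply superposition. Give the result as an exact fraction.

Load 1 — applied couple M₀=11 kN·m at a=8/3 m (b=L-a=4/3):
  M_1 = M₀x/L  [x≤a] = 11·(4/5)/4 = 11/5 kN·m
Load 2 — uniform load w=20 kN/m over full span:
  M_2 = wx(L-x)/2 = 20·(4/5)·(4-(4/5))/2 = 128/5 kN·m
Superposition: M = Σ M_i = 139/5 kN·m ≈ 27.800000 kN·m

M(4/5) = 139/5 kN·m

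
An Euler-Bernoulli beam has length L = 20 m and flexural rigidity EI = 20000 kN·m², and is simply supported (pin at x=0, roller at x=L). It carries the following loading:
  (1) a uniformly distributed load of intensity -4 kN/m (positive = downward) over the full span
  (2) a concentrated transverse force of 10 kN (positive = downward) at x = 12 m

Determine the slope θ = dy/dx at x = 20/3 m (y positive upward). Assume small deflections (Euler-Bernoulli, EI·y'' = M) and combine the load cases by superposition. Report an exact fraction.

θ(20/3) = 1283/50625 rad

Load 1 — uniform load w=-4 kN/m over full span:
  θ_1 = -w(L³-6Lx²+4x³)/(24EI) = -(-4)·(20³-6·20·(20/3)²+4·(20/3)³)/(24·20000) = 13/405 rad
Load 2 — point force P=10 kN at a=12 m (b=L-a=8):
  θ_2 = -Pb(L²-b²-3x²)/(6LEI)  [x≤a] = -10·8·(20²-8²-3·(20/3)²)/(6·20·20000) = -38/5625 rad
Superposition: θ = Σ θ_i = 1283/50625 rad ≈ 0.025343 rad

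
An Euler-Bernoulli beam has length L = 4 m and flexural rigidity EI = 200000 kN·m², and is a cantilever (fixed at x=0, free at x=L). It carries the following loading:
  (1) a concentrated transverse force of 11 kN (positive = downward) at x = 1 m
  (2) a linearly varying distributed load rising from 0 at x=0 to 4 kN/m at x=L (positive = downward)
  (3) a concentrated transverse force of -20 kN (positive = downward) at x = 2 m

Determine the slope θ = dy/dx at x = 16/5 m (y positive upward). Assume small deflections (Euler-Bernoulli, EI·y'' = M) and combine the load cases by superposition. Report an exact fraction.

Load 1 — point force P=11 kN at a=1 m (b=L-a=3):
  θ_1 = -Pa²/(2EI)  [x>a] = -11·1²/(2·200000) = -11/400000 rad
Load 2 — triangular load w₀=4 kN/m (0→w₀ over full span):
  θ_2 = (w₀Lx²/4-w₀L²x/3-w₀x⁴/(24L))/EI = (4·4·(16/5)²/4-4·4²·(16/5)/3-4·(16/5)⁴/(24·4))/200000 = -928/5859375 rad
Load 3 — point force P=-20 kN at a=2 m (b=L-a=2):
  θ_3 = -Pa²/(2EI)  [x>a] = -(-20)·2²/(2·200000) = 1/5000 rad
Superposition: θ = Σ θ_i = 10591/750000000 rad ≈ 0.000014 rad

θ(16/5) = 10591/750000000 rad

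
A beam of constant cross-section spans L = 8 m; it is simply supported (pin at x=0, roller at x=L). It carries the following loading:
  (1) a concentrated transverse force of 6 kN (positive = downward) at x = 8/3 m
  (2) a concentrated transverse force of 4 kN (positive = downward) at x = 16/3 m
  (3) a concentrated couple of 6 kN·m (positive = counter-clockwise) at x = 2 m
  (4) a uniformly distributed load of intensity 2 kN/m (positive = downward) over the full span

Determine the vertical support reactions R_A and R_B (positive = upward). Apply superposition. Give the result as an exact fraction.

R_A = 169/12 kN, R_B = 143/12 kN

Load 1 — point force P=6 kN at a=8/3 m (b=L-a=16/3):
  R_A = Pb/L = 6·(16/3)/8 = 4 kN
  R_B = Pa/L = 6·(8/3)/8 = 2 kN
Load 2 — point force P=4 kN at a=16/3 m (b=L-a=8/3):
  R_A = Pb/L = 4·(8/3)/8 = 4/3 kN
  R_B = Pa/L = 4·(16/3)/8 = 8/3 kN
Load 3 — applied couple M₀=6 kN·m at a=2 m (b=L-a=6):
  R_A = M₀/L = 6/8 = 3/4 kN
  R_B = -M₀/L = -6/8 = -3/4 kN
Load 4 — uniform load w=2 kN/m over full span:
  R_A = wL/2 = 2·8/2 = 8 kN
  R_B = wL/2 = 2·8/2 = 8 kN
Superposition: R_A = 169/12 kN, R_B = 143/12 kN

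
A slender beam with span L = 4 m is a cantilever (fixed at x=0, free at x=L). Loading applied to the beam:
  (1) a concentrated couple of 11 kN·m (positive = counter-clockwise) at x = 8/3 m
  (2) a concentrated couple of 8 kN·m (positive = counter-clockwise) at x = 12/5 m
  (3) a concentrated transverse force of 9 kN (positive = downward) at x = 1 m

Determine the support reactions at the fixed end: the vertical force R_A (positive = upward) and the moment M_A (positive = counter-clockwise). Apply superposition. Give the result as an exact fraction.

R_A = 9 kN, M_A = -10 kN·m

Load 1 — applied couple M₀=11 kN·m at a=8/3 m (b=L-a=4/3):
  R_A = 0 kN
  M_A = -M₀ = -11 kN·m
Load 2 — applied couple M₀=8 kN·m at a=12/5 m (b=L-a=8/5):
  R_A = 0 kN
  M_A = -M₀ = -8 kN·m
Load 3 — point force P=9 kN at a=1 m (b=L-a=3):
  R_A = P = 9 kN
  M_A = Pa = 9·1 = 9 kN·m
Superposition: R_A = 9 kN, M_A = -10 kN·m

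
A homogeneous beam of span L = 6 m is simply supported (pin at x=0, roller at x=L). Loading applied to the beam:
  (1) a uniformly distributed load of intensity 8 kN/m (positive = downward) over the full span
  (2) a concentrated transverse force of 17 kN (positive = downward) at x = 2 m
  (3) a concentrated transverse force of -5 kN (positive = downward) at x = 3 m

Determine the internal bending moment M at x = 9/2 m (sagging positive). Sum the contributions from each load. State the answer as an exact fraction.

Load 1 — uniform load w=8 kN/m over full span:
  M_1 = wx(L-x)/2 = 8·(9/2)·(6-(9/2))/2 = 27 kN·m
Load 2 — point force P=17 kN at a=2 m (b=L-a=4):
  M_2 = Pa(L-x)/L  [x>a] = 17·2·(6-(9/2))/6 = 17/2 kN·m
Load 3 — point force P=-5 kN at a=3 m (b=L-a=3):
  M_3 = Pa(L-x)/L  [x>a] = (-5)·3·(6-(9/2))/6 = -15/4 kN·m
Superposition: M = Σ M_i = 127/4 kN·m ≈ 31.750000 kN·m

M(9/2) = 127/4 kN·m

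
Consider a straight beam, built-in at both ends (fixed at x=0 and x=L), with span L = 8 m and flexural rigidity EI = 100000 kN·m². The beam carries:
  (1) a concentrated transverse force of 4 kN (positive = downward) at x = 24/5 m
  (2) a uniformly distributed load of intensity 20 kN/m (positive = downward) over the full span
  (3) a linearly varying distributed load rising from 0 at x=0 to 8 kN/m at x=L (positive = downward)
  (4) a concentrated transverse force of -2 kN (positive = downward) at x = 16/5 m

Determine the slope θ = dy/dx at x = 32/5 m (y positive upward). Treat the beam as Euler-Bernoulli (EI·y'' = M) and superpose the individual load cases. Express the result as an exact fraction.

Load 1 — point force P=4 kN at a=24/5 m (b=L-a=16/5):
  θ_1 = Pa²(L-x)(2bL-(3b+a)(L-x))/(2L³EI)  [x>a] = 4·(24/5)²·(8-(32/5))·(2·(16/5)·8-(3·(16/5)+(24/5))·(8-(32/5)))/(2·8³·100000) = 396/9765625 rad
Load 2 — uniform load w=20 kN/m over full span:
  θ_2 = -wx(L-x)(L-2x)/(12EI) = -20·(32/5)·(8-(32/5))·(8-2·(32/5))/(12·100000) = 64/78125 rad
Load 3 — triangular load w₀=8 kN/m (0→w₀ over full span):
  θ_3 = -w₀(2x(L-x)(L-2x)(x+2L)+x²(L-x)²)/(120LEI) = -8·(2·(32/5)·(8-(32/5))·(8-2·(32/5))·((32/5)+2·8)+(32/5)²·(8-(32/5))²)/(120·8·100000) = 1024/5859375 rad
Load 4 — point force P=-2 kN at a=16/5 m (b=L-a=24/5):
  θ_4 = Pa²(L-x)(2bL-(3b+a)(L-x))/(2L³EI)  [x>a] = (-2)·(16/5)²·(8-(32/5))·(2·(24/5)·8-(3·(24/5)+(16/5))·(8-(32/5)))/(2·8³·100000) = -152/9765625 rad
Superposition: θ = Σ θ_i = 29852/29296875 rad ≈ 0.001019 rad

θ(32/5) = 29852/29296875 rad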